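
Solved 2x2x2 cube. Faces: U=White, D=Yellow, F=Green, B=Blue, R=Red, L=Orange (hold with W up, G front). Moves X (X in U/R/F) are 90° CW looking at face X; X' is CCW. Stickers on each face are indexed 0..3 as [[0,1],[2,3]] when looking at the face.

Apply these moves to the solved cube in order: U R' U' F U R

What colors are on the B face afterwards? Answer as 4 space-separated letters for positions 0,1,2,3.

After move 1 (U): U=WWWW F=RRGG R=BBRR B=OOBB L=GGOO
After move 2 (R'): R=BRBR U=WBWO F=RWGW D=YRYG B=YOYB
After move 3 (U'): U=BOWW F=GGGW R=RWBR B=BRYB L=YOOO
After move 4 (F): F=GGWG U=BOOO R=WWWR D=BRYG L=YYOR
After move 5 (U): U=OBOO F=WWWG R=BRWR B=YYYB L=GGOR
After move 6 (R): R=WBRR U=OWOG F=WRWG D=BYYY B=OYBB
Query: B face = OYBB

Answer: O Y B B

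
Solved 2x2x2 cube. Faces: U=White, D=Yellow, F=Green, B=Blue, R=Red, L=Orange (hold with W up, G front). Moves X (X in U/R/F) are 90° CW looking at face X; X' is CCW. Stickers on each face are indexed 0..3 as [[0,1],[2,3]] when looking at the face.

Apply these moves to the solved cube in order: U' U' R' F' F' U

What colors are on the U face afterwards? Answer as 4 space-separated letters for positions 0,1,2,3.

Answer: B W Y B

Derivation:
After move 1 (U'): U=WWWW F=OOGG R=GGRR B=RRBB L=BBOO
After move 2 (U'): U=WWWW F=BBGG R=OORR B=GGBB L=RROO
After move 3 (R'): R=OROR U=WBWG F=BWGW D=YBYG B=YGYB
After move 4 (F'): F=WWBG U=WBOO R=BRYR D=ROYG L=RGOW
After move 5 (F'): F=WGWB U=WBBY R=ORRR D=GWYG L=ROOO
After move 6 (U): U=BWYB F=ORWB R=YGRR B=ROYB L=WGOO
Query: U face = BWYB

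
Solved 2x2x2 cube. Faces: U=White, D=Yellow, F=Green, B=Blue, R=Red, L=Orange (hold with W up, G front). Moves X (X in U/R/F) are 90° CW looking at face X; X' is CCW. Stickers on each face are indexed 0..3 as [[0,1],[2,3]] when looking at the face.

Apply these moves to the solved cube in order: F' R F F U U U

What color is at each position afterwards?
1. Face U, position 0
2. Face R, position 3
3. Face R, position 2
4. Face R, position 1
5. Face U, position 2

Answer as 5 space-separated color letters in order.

After move 1 (F'): F=GGGG U=WWRR R=YRYR D=OOYY L=OWOW
After move 2 (R): R=YYRR U=WGRG F=GOGY D=OBYB B=RBWB
After move 3 (F): F=GGYO U=WGWW R=RYGR D=RYYB L=OOOB
After move 4 (F): F=YGOG U=WGBO R=WYWR D=GRYB L=OROY
After move 5 (U): U=BWOG F=WYOG R=RBWR B=ORWB L=YGOY
After move 6 (U): U=OBGW F=RBOG R=ORWR B=YGWB L=WYOY
After move 7 (U): U=GOWB F=OROG R=YGWR B=WYWB L=RBOY
Query 1: U[0] = G
Query 2: R[3] = R
Query 3: R[2] = W
Query 4: R[1] = G
Query 5: U[2] = W

Answer: G R W G W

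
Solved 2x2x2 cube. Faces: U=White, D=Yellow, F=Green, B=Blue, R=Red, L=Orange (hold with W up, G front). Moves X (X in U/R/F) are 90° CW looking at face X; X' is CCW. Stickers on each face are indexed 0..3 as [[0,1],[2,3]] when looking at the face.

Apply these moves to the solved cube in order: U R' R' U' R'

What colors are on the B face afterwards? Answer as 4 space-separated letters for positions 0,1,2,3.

Answer: W R W B

Derivation:
After move 1 (U): U=WWWW F=RRGG R=BBRR B=OOBB L=GGOO
After move 2 (R'): R=BRBR U=WBWO F=RWGW D=YRYG B=YOYB
After move 3 (R'): R=RRBB U=WYWY F=RBGO D=YWYW B=GORB
After move 4 (U'): U=YYWW F=GGGO R=RBBB B=RRRB L=GOOO
After move 5 (R'): R=BBRB U=YRWR F=GYGW D=YGYO B=WRWB
Query: B face = WRWB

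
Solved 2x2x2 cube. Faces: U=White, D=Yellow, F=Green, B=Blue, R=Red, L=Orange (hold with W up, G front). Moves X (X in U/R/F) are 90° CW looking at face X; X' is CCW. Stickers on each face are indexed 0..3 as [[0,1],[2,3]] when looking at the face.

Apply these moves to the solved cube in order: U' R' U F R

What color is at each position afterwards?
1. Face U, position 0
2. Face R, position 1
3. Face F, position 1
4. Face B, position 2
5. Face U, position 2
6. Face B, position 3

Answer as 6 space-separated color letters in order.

After move 1 (U'): U=WWWW F=OOGG R=GGRR B=RRBB L=BBOO
After move 2 (R'): R=GRGR U=WBWR F=OWGW D=YOYG B=YRYB
After move 3 (U): U=WWRB F=GRGW R=YRGR B=BBYB L=OWOO
After move 4 (F): F=GGWR U=WWOW R=RRBR D=GYYG L=OYOO
After move 5 (R): R=BRRR U=WGOR F=GYWG D=GYYB B=WBWB
Query 1: U[0] = W
Query 2: R[1] = R
Query 3: F[1] = Y
Query 4: B[2] = W
Query 5: U[2] = O
Query 6: B[3] = B

Answer: W R Y W O B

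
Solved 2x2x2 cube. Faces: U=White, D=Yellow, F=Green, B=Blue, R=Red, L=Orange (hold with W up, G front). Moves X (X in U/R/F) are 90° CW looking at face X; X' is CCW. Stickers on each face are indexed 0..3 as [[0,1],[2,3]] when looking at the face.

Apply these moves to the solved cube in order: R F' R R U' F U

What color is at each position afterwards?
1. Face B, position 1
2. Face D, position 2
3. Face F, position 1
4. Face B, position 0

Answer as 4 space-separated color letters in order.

After move 1 (R): R=RRRR U=WGWG F=GYGY D=YBYB B=WBWB
After move 2 (F'): F=YYGG U=WGRR R=BRYR D=OOYB L=OGOW
After move 3 (R): R=YBRR U=WYRG F=YOGB D=OWYW B=RBGB
After move 4 (R): R=RYRB U=WORB F=YWGW D=OGYR B=GBYB
After move 5 (U'): U=OBWR F=OGGW R=YWRB B=RYYB L=GBOW
After move 6 (F): F=GOWG U=OBWB R=WWRB D=RYYR L=GOOG
After move 7 (U): U=WOBB F=WWWG R=RYRB B=GOYB L=GOOG
Query 1: B[1] = O
Query 2: D[2] = Y
Query 3: F[1] = W
Query 4: B[0] = G

Answer: O Y W G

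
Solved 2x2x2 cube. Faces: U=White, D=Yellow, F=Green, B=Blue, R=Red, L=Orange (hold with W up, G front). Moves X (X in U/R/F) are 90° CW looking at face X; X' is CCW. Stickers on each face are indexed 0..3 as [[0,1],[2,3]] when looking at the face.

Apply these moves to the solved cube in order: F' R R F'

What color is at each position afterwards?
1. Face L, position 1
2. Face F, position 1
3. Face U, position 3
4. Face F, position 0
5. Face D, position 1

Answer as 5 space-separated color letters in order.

Answer: Y B R B W

Derivation:
After move 1 (F'): F=GGGG U=WWRR R=YRYR D=OOYY L=OWOW
After move 2 (R): R=YYRR U=WGRG F=GOGY D=OBYB B=RBWB
After move 3 (R): R=RYRY U=WORY F=GBGB D=OWYR B=GBGB
After move 4 (F'): F=BBGG U=WORR R=WYOY D=WWYR L=OYOR
Query 1: L[1] = Y
Query 2: F[1] = B
Query 3: U[3] = R
Query 4: F[0] = B
Query 5: D[1] = W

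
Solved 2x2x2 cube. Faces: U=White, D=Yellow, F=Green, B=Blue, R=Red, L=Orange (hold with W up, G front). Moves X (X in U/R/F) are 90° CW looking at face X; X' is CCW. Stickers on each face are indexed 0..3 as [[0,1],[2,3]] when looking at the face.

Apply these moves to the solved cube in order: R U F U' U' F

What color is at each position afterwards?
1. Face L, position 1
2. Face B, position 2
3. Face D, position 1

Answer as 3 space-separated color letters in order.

After move 1 (R): R=RRRR U=WGWG F=GYGY D=YBYB B=WBWB
After move 2 (U): U=WWGG F=RRGY R=WBRR B=OOWB L=GYOO
After move 3 (F): F=GRYR U=WWOY R=GBGR D=RWYB L=GYOB
After move 4 (U'): U=WYWO F=GYYR R=GRGR B=GBWB L=OOOB
After move 5 (U'): U=YOWW F=OOYR R=GYGR B=GRWB L=GBOB
After move 6 (F): F=YORO U=YOBB R=WYWR D=GGYB L=GROW
Query 1: L[1] = R
Query 2: B[2] = W
Query 3: D[1] = G

Answer: R W G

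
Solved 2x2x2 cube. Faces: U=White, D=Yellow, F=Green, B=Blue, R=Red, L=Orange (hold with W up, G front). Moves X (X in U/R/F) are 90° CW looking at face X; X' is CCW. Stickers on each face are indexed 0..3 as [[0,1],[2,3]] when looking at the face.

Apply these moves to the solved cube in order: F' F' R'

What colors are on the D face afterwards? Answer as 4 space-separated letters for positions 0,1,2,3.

Answer: W G Y G

Derivation:
After move 1 (F'): F=GGGG U=WWRR R=YRYR D=OOYY L=OWOW
After move 2 (F'): F=GGGG U=WWYY R=OROR D=WWYY L=OROR
After move 3 (R'): R=RROO U=WBYB F=GWGY D=WGYG B=YBWB
Query: D face = WGYG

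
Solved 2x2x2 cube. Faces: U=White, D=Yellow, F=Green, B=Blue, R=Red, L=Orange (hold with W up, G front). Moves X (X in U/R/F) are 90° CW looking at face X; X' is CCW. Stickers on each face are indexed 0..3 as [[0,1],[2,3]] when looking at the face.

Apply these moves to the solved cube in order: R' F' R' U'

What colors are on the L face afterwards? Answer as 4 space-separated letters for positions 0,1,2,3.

After move 1 (R'): R=RRRR U=WBWB F=GWGW D=YGYG B=YBYB
After move 2 (F'): F=WWGG U=WBRR R=GRYR D=OOYG L=OBOW
After move 3 (R'): R=RRGY U=WYRY F=WBGR D=OWYG B=GBOB
After move 4 (U'): U=YYWR F=OBGR R=WBGY B=RROB L=GBOW
Query: L face = GBOW

Answer: G B O W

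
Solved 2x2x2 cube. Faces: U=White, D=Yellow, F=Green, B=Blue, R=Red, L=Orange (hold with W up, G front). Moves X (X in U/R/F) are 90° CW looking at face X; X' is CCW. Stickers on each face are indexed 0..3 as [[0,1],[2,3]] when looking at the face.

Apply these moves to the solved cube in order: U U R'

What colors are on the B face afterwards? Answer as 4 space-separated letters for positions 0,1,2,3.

Answer: Y G Y B

Derivation:
After move 1 (U): U=WWWW F=RRGG R=BBRR B=OOBB L=GGOO
After move 2 (U): U=WWWW F=BBGG R=OORR B=GGBB L=RROO
After move 3 (R'): R=OROR U=WBWG F=BWGW D=YBYG B=YGYB
Query: B face = YGYB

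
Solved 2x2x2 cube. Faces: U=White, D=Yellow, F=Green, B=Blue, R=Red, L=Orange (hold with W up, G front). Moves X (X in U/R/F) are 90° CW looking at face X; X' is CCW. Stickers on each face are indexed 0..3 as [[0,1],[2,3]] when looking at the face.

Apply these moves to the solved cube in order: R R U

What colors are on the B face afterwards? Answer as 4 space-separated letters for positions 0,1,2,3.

Answer: O O G B

Derivation:
After move 1 (R): R=RRRR U=WGWG F=GYGY D=YBYB B=WBWB
After move 2 (R): R=RRRR U=WYWY F=GBGB D=YWYW B=GBGB
After move 3 (U): U=WWYY F=RRGB R=GBRR B=OOGB L=GBOO
Query: B face = OOGB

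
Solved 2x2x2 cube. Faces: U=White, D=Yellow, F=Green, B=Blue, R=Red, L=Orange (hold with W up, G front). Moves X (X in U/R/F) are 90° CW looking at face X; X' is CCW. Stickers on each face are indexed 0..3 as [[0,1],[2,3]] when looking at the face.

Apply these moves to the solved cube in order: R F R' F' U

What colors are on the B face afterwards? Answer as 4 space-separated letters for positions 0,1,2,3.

After move 1 (R): R=RRRR U=WGWG F=GYGY D=YBYB B=WBWB
After move 2 (F): F=GGYY U=WGOO R=WRGR D=RRYB L=OYOB
After move 3 (R'): R=RRWG U=WWOW F=GGYO D=RGYY B=BBRB
After move 4 (F'): F=GOGY U=WWRW R=GRRG D=YBYY L=OWOO
After move 5 (U): U=RWWW F=GRGY R=BBRG B=OWRB L=GOOO
Query: B face = OWRB

Answer: O W R B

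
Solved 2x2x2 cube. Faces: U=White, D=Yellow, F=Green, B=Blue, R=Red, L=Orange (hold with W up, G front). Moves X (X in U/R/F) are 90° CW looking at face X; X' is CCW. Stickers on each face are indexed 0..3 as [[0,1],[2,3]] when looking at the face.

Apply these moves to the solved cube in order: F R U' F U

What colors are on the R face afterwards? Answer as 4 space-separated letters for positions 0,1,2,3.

After move 1 (F): F=GGGG U=WWOO R=WRWR D=RRYY L=OYOY
After move 2 (R): R=WWRR U=WGOG F=GRGY D=RBYB B=OBWB
After move 3 (U'): U=GGWO F=OYGY R=GRRR B=WWWB L=OBOY
After move 4 (F): F=GOYY U=GGYB R=WROR D=RGYB L=OROB
After move 5 (U): U=YGBG F=WRYY R=WWOR B=ORWB L=GOOB
Query: R face = WWOR

Answer: W W O R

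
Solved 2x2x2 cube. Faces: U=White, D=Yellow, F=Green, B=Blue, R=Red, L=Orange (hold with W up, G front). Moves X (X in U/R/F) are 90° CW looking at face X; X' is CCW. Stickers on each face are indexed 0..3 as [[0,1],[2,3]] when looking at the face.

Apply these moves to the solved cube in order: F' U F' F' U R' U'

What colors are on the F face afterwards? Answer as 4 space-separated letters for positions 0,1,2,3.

After move 1 (F'): F=GGGG U=WWRR R=YRYR D=OOYY L=OWOW
After move 2 (U): U=RWRW F=YRGG R=BBYR B=OWBB L=GGOW
After move 3 (F'): F=RGYG U=RWBY R=OBOR D=GWYY L=GWOR
After move 4 (F'): F=GGRY U=RWOO R=WBGR D=WRYY L=GYOB
After move 5 (U): U=OROW F=WBRY R=OWGR B=GYBB L=GGOB
After move 6 (R'): R=WROG U=OBOG F=WRRW D=WBYY B=YYRB
After move 7 (U'): U=BGOO F=GGRW R=WROG B=WRRB L=YYOB
Query: F face = GGRW

Answer: G G R W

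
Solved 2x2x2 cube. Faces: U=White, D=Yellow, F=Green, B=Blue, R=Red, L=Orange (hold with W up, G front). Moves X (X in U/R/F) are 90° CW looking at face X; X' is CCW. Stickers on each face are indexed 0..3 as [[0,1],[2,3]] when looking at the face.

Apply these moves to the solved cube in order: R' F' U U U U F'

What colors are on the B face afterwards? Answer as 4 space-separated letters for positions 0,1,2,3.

After move 1 (R'): R=RRRR U=WBWB F=GWGW D=YGYG B=YBYB
After move 2 (F'): F=WWGG U=WBRR R=GRYR D=OOYG L=OBOW
After move 3 (U): U=RWRB F=GRGG R=YBYR B=OBYB L=WWOW
After move 4 (U): U=RRBW F=YBGG R=OBYR B=WWYB L=GROW
After move 5 (U): U=BRWR F=OBGG R=WWYR B=GRYB L=YBOW
After move 6 (U): U=WBRR F=WWGG R=GRYR B=YBYB L=OBOW
After move 7 (F'): F=WGWG U=WBGY R=OROR D=BWYG L=OROR
Query: B face = YBYB

Answer: Y B Y B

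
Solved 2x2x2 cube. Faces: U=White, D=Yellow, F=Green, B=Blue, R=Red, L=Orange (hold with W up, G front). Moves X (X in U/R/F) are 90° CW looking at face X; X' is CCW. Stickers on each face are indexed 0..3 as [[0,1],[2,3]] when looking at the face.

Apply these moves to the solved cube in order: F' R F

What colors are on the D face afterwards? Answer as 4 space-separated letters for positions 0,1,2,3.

After move 1 (F'): F=GGGG U=WWRR R=YRYR D=OOYY L=OWOW
After move 2 (R): R=YYRR U=WGRG F=GOGY D=OBYB B=RBWB
After move 3 (F): F=GGYO U=WGWW R=RYGR D=RYYB L=OOOB
Query: D face = RYYB

Answer: R Y Y B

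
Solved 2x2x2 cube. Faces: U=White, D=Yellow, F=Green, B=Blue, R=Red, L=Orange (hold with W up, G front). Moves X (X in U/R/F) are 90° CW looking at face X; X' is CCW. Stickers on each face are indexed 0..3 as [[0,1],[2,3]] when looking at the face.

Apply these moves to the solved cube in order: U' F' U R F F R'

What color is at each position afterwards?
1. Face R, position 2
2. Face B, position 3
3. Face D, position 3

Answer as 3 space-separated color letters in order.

After move 1 (U'): U=WWWW F=OOGG R=GGRR B=RRBB L=BBOO
After move 2 (F'): F=OGOG U=WWGR R=YGYR D=BOYY L=BWOW
After move 3 (U): U=GWRW F=YGOG R=RRYR B=BWBB L=OGOW
After move 4 (R): R=YRRR U=GGRG F=YOOY D=BBYB B=WWWB
After move 5 (F): F=OYYO U=GGWG R=RRGR D=RYYB L=OBOB
After move 6 (F): F=YOOY U=GGBB R=WRGR D=GRYB L=OROY
After move 7 (R'): R=RRWG U=GWBW F=YGOB D=GOYY B=BWRB
Query 1: R[2] = W
Query 2: B[3] = B
Query 3: D[3] = Y

Answer: W B Y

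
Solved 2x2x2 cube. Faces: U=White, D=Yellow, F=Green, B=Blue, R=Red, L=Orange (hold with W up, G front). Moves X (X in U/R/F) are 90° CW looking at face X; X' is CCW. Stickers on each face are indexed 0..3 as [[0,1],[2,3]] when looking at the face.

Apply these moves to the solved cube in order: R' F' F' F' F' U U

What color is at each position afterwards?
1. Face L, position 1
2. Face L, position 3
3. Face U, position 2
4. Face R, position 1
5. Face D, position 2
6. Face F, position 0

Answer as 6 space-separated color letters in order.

Answer: R O B O Y Y

Derivation:
After move 1 (R'): R=RRRR U=WBWB F=GWGW D=YGYG B=YBYB
After move 2 (F'): F=WWGG U=WBRR R=GRYR D=OOYG L=OBOW
After move 3 (F'): F=WGWG U=WBGY R=OROR D=BWYG L=OROR
After move 4 (F'): F=GGWW U=WBOO R=WRBR D=RRYG L=OYOG
After move 5 (F'): F=GWGW U=WBWB R=RRRR D=YGYG L=OOOO
After move 6 (U): U=WWBB F=RRGW R=YBRR B=OOYB L=GWOO
After move 7 (U): U=BWBW F=YBGW R=OORR B=GWYB L=RROO
Query 1: L[1] = R
Query 2: L[3] = O
Query 3: U[2] = B
Query 4: R[1] = O
Query 5: D[2] = Y
Query 6: F[0] = Y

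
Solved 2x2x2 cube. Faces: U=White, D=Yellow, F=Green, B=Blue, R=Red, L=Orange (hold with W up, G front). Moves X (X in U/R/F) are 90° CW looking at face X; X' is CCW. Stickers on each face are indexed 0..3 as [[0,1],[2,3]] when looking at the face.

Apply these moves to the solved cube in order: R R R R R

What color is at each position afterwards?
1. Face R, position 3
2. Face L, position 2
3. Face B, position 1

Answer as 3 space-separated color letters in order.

After move 1 (R): R=RRRR U=WGWG F=GYGY D=YBYB B=WBWB
After move 2 (R): R=RRRR U=WYWY F=GBGB D=YWYW B=GBGB
After move 3 (R): R=RRRR U=WBWB F=GWGW D=YGYG B=YBYB
After move 4 (R): R=RRRR U=WWWW F=GGGG D=YYYY B=BBBB
After move 5 (R): R=RRRR U=WGWG F=GYGY D=YBYB B=WBWB
Query 1: R[3] = R
Query 2: L[2] = O
Query 3: B[1] = B

Answer: R O B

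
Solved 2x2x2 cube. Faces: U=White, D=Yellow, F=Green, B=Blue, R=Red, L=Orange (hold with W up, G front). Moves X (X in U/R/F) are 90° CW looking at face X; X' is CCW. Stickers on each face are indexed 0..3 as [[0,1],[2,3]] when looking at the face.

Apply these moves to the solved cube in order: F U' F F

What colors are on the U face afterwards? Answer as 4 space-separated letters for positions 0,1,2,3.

Answer: W O R R

Derivation:
After move 1 (F): F=GGGG U=WWOO R=WRWR D=RRYY L=OYOY
After move 2 (U'): U=WOWO F=OYGG R=GGWR B=WRBB L=BBOY
After move 3 (F): F=GOGY U=WOYB R=WGOR D=WGYY L=BROR
After move 4 (F): F=GGYO U=WORR R=YGBR D=OWYY L=BWOG
Query: U face = WORR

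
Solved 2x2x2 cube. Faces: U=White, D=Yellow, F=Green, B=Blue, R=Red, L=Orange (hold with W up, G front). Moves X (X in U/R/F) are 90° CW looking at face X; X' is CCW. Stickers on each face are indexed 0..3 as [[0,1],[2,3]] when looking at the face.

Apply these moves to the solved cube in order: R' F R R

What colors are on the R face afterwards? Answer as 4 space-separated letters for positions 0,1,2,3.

Answer: R B R W

Derivation:
After move 1 (R'): R=RRRR U=WBWB F=GWGW D=YGYG B=YBYB
After move 2 (F): F=GGWW U=WBOO R=WRBR D=RRYG L=OYOG
After move 3 (R): R=BWRR U=WGOW F=GRWG D=RYYY B=OBBB
After move 4 (R): R=RBRW U=WROG F=GYWY D=RBYO B=WBGB
Query: R face = RBRW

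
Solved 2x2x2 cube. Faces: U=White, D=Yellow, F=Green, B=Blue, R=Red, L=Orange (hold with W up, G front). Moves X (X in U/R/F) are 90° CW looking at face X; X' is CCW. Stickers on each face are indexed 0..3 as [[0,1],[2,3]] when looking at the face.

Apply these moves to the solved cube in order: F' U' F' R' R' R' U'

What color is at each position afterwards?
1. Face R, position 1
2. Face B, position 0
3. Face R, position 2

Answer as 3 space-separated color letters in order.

After move 1 (F'): F=GGGG U=WWRR R=YRYR D=OOYY L=OWOW
After move 2 (U'): U=WRWR F=OWGG R=GGYR B=YRBB L=BBOW
After move 3 (F'): F=WGOG U=WRGY R=OGOR D=BWYY L=BROW
After move 4 (R'): R=GROO U=WBGY F=WROY D=BGYG B=YRWB
After move 5 (R'): R=ROGO U=WWGY F=WBOY D=BRYY B=GRGB
After move 6 (R'): R=OORG U=WGGG F=WWOY D=BBYY B=YRRB
After move 7 (U'): U=GGWG F=BROY R=WWRG B=OORB L=YROW
Query 1: R[1] = W
Query 2: B[0] = O
Query 3: R[2] = R

Answer: W O R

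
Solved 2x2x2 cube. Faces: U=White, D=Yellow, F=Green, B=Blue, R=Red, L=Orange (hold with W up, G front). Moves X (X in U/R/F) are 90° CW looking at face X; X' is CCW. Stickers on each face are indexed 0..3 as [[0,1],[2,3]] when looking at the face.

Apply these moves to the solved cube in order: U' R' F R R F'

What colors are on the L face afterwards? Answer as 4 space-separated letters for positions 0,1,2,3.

Answer: B G O O

Derivation:
After move 1 (U'): U=WWWW F=OOGG R=GGRR B=RRBB L=BBOO
After move 2 (R'): R=GRGR U=WBWR F=OWGW D=YOYG B=YRYB
After move 3 (F): F=GOWW U=WBOB R=WRRR D=GGYG L=BYOO
After move 4 (R): R=RWRR U=WOOW F=GGWG D=GYYY B=BRBB
After move 5 (R): R=RRRW U=WGOG F=GYWY D=GBYB B=WROB
After move 6 (F'): F=YYGW U=WGRR R=BRGW D=YOYB L=BGOO
Query: L face = BGOO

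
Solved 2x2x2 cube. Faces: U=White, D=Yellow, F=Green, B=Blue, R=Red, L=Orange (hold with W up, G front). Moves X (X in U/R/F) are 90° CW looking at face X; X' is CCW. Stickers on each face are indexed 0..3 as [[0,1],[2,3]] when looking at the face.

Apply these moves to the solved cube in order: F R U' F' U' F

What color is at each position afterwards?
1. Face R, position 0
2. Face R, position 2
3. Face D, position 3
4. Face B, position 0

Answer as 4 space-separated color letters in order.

After move 1 (F): F=GGGG U=WWOO R=WRWR D=RRYY L=OYOY
After move 2 (R): R=WWRR U=WGOG F=GRGY D=RBYB B=OBWB
After move 3 (U'): U=GGWO F=OYGY R=GRRR B=WWWB L=OBOY
After move 4 (F'): F=YYOG U=GGGR R=BRRR D=BYYB L=OOOW
After move 5 (U'): U=GRGG F=OOOG R=YYRR B=BRWB L=WWOW
After move 6 (F): F=OOGO U=GRWW R=GYGR D=RYYB L=WBOY
Query 1: R[0] = G
Query 2: R[2] = G
Query 3: D[3] = B
Query 4: B[0] = B

Answer: G G B B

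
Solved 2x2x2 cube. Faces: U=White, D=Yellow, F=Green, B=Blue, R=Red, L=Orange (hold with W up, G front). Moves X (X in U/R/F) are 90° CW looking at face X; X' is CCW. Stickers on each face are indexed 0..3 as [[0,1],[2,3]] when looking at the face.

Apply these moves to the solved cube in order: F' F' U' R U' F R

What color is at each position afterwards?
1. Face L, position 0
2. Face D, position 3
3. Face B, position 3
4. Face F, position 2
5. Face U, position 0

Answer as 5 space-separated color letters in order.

After move 1 (F'): F=GGGG U=WWRR R=YRYR D=OOYY L=OWOW
After move 2 (F'): F=GGGG U=WWYY R=OROR D=WWYY L=OROR
After move 3 (U'): U=WYWY F=ORGG R=GGOR B=ORBB L=BBOR
After move 4 (R): R=OGRG U=WRWG F=OWGY D=WBYO B=YRYB
After move 5 (U'): U=RGWW F=BBGY R=OWRG B=OGYB L=YROR
After move 6 (F): F=GBYB U=RGRR R=WWWG D=ROYO L=YWOB
After move 7 (R): R=WWGW U=RBRB F=GOYO D=RYYO B=RGGB
Query 1: L[0] = Y
Query 2: D[3] = O
Query 3: B[3] = B
Query 4: F[2] = Y
Query 5: U[0] = R

Answer: Y O B Y R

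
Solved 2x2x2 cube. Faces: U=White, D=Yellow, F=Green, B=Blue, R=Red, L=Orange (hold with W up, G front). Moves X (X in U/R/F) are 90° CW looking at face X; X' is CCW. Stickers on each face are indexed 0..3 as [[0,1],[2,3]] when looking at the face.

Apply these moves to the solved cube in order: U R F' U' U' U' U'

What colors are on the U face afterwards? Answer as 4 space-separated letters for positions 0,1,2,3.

After move 1 (U): U=WWWW F=RRGG R=BBRR B=OOBB L=GGOO
After move 2 (R): R=RBRB U=WRWG F=RYGY D=YBYO B=WOWB
After move 3 (F'): F=YYRG U=WRRR R=BBYB D=GOYO L=GGOW
After move 4 (U'): U=RRWR F=GGRG R=YYYB B=BBWB L=WOOW
After move 5 (U'): U=RRRW F=WORG R=GGYB B=YYWB L=BBOW
After move 6 (U'): U=RWRR F=BBRG R=WOYB B=GGWB L=YYOW
After move 7 (U'): U=WRRR F=YYRG R=BBYB B=WOWB L=GGOW
Query: U face = WRRR

Answer: W R R R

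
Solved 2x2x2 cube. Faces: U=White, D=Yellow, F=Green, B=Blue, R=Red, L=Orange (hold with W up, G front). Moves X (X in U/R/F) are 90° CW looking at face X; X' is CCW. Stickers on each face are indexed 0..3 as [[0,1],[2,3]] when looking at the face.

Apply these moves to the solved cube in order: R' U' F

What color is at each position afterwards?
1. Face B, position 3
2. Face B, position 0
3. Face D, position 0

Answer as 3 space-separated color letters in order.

Answer: B R R

Derivation:
After move 1 (R'): R=RRRR U=WBWB F=GWGW D=YGYG B=YBYB
After move 2 (U'): U=BBWW F=OOGW R=GWRR B=RRYB L=YBOO
After move 3 (F): F=GOWO U=BBOB R=WWWR D=RGYG L=YYOG
Query 1: B[3] = B
Query 2: B[0] = R
Query 3: D[0] = R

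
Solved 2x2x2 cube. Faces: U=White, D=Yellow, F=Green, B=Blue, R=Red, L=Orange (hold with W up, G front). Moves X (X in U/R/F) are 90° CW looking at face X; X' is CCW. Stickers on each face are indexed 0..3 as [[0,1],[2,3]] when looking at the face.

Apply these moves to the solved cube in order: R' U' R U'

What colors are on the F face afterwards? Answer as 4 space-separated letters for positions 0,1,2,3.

Answer: Y B G G

Derivation:
After move 1 (R'): R=RRRR U=WBWB F=GWGW D=YGYG B=YBYB
After move 2 (U'): U=BBWW F=OOGW R=GWRR B=RRYB L=YBOO
After move 3 (R): R=RGRW U=BOWW F=OGGG D=YYYR B=WRBB
After move 4 (U'): U=OWBW F=YBGG R=OGRW B=RGBB L=WROO
Query: F face = YBGG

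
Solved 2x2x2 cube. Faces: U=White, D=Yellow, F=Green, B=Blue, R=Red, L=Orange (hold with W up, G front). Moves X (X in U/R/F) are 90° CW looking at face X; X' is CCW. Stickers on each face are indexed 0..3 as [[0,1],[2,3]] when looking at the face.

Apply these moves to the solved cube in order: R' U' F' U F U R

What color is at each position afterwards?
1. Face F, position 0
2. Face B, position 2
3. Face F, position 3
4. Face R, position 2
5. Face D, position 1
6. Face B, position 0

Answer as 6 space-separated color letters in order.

Answer: R G G R Y B

Derivation:
After move 1 (R'): R=RRRR U=WBWB F=GWGW D=YGYG B=YBYB
After move 2 (U'): U=BBWW F=OOGW R=GWRR B=RRYB L=YBOO
After move 3 (F'): F=OWOG U=BBGR R=GWYR D=BOYG L=YWOW
After move 4 (U): U=GBRB F=GWOG R=RRYR B=YWYB L=OWOW
After move 5 (F): F=OGGW U=GBWW R=RRBR D=YRYG L=OBOO
After move 6 (U): U=WGWB F=RRGW R=YWBR B=OBYB L=OGOO
After move 7 (R): R=BYRW U=WRWW F=RRGG D=YYYO B=BBGB
Query 1: F[0] = R
Query 2: B[2] = G
Query 3: F[3] = G
Query 4: R[2] = R
Query 5: D[1] = Y
Query 6: B[0] = B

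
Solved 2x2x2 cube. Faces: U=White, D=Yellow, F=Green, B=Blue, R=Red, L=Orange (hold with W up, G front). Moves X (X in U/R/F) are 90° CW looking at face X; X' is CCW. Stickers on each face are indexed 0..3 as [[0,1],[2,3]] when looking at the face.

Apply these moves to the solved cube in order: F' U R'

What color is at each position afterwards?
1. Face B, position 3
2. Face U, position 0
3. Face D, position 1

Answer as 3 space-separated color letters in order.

Answer: B R R

Derivation:
After move 1 (F'): F=GGGG U=WWRR R=YRYR D=OOYY L=OWOW
After move 2 (U): U=RWRW F=YRGG R=BBYR B=OWBB L=GGOW
After move 3 (R'): R=BRBY U=RBRO F=YWGW D=ORYG B=YWOB
Query 1: B[3] = B
Query 2: U[0] = R
Query 3: D[1] = R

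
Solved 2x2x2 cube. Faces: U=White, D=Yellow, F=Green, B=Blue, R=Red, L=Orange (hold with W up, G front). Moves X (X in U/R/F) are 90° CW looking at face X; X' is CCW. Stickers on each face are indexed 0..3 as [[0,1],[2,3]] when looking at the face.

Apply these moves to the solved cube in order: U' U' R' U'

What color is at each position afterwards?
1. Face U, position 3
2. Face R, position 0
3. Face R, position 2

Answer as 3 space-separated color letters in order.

Answer: W B O

Derivation:
After move 1 (U'): U=WWWW F=OOGG R=GGRR B=RRBB L=BBOO
After move 2 (U'): U=WWWW F=BBGG R=OORR B=GGBB L=RROO
After move 3 (R'): R=OROR U=WBWG F=BWGW D=YBYG B=YGYB
After move 4 (U'): U=BGWW F=RRGW R=BWOR B=ORYB L=YGOO
Query 1: U[3] = W
Query 2: R[0] = B
Query 3: R[2] = O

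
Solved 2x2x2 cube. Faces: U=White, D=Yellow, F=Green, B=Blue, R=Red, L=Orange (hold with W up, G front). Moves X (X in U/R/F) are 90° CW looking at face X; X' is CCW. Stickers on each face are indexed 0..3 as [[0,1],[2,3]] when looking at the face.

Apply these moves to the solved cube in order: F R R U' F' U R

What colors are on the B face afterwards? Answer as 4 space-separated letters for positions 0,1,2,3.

After move 1 (F): F=GGGG U=WWOO R=WRWR D=RRYY L=OYOY
After move 2 (R): R=WWRR U=WGOG F=GRGY D=RBYB B=OBWB
After move 3 (R): R=RWRW U=WROY F=GBGB D=RWYO B=GBGB
After move 4 (U'): U=RYWO F=OYGB R=GBRW B=RWGB L=GBOY
After move 5 (F'): F=YBOG U=RYGR R=WBRW D=BYYO L=GOOW
After move 6 (U): U=GRRY F=WBOG R=RWRW B=GOGB L=YBOW
After move 7 (R): R=RRWW U=GBRG F=WYOO D=BGYG B=YORB
Query: B face = YORB

Answer: Y O R B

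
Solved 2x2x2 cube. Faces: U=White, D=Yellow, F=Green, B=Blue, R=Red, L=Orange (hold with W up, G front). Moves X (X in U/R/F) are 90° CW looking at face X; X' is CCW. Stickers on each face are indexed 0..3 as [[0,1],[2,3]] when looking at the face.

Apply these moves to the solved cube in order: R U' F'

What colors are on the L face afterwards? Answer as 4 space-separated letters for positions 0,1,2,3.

After move 1 (R): R=RRRR U=WGWG F=GYGY D=YBYB B=WBWB
After move 2 (U'): U=GGWW F=OOGY R=GYRR B=RRWB L=WBOO
After move 3 (F'): F=OYOG U=GGGR R=BYYR D=BOYB L=WWOW
Query: L face = WWOW

Answer: W W O W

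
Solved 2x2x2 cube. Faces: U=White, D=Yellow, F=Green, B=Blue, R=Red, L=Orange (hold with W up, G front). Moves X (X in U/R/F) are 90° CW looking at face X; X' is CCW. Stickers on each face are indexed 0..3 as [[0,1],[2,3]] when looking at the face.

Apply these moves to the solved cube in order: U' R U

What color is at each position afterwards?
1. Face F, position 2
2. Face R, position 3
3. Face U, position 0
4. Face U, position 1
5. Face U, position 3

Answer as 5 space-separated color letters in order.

Answer: G G W W O

Derivation:
After move 1 (U'): U=WWWW F=OOGG R=GGRR B=RRBB L=BBOO
After move 2 (R): R=RGRG U=WOWG F=OYGY D=YBYR B=WRWB
After move 3 (U): U=WWGO F=RGGY R=WRRG B=BBWB L=OYOO
Query 1: F[2] = G
Query 2: R[3] = G
Query 3: U[0] = W
Query 4: U[1] = W
Query 5: U[3] = O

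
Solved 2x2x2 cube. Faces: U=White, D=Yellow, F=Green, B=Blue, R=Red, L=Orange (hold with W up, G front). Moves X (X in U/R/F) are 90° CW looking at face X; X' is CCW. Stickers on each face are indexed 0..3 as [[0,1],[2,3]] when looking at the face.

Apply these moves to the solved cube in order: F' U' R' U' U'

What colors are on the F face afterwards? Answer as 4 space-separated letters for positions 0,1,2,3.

After move 1 (F'): F=GGGG U=WWRR R=YRYR D=OOYY L=OWOW
After move 2 (U'): U=WRWR F=OWGG R=GGYR B=YRBB L=BBOW
After move 3 (R'): R=GRGY U=WBWY F=ORGR D=OWYG B=YROB
After move 4 (U'): U=BYWW F=BBGR R=ORGY B=GROB L=YROW
After move 5 (U'): U=YWBW F=YRGR R=BBGY B=OROB L=GROW
Query: F face = YRGR

Answer: Y R G R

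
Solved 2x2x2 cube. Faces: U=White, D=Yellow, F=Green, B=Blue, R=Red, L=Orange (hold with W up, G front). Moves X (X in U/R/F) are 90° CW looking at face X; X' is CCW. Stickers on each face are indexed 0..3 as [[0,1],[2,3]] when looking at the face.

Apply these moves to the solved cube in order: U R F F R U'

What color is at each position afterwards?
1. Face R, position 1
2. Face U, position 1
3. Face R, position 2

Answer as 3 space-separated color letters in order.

After move 1 (U): U=WWWW F=RRGG R=BBRR B=OOBB L=GGOO
After move 2 (R): R=RBRB U=WRWG F=RYGY D=YBYO B=WOWB
After move 3 (F): F=GRYY U=WROG R=WBGB D=RRYO L=GYOB
After move 4 (F): F=YGYR U=WRBY R=OBGB D=GWYO L=GROR
After move 5 (R): R=GOBB U=WGBR F=YWYO D=GWYW B=YORB
After move 6 (U'): U=GRWB F=GRYO R=YWBB B=GORB L=YOOR
Query 1: R[1] = W
Query 2: U[1] = R
Query 3: R[2] = B

Answer: W R B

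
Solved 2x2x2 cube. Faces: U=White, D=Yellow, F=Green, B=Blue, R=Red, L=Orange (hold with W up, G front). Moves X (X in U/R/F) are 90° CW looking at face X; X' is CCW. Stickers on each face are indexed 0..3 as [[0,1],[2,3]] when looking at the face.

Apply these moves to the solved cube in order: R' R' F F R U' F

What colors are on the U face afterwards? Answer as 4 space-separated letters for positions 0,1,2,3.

After move 1 (R'): R=RRRR U=WBWB F=GWGW D=YGYG B=YBYB
After move 2 (R'): R=RRRR U=WYWY F=GBGB D=YWYW B=GBGB
After move 3 (F): F=GGBB U=WYOO R=WRYR D=RRYW L=OYOW
After move 4 (F): F=BGBG U=WYWY R=OROR D=YWYW L=OROR
After move 5 (R): R=OORR U=WGWG F=BWBW D=YGYG B=YBYB
After move 6 (U'): U=GGWW F=ORBW R=BWRR B=OOYB L=YBOR
After move 7 (F): F=BOWR U=GGRB R=WWWR D=RBYG L=YYOG
Query: U face = GGRB

Answer: G G R B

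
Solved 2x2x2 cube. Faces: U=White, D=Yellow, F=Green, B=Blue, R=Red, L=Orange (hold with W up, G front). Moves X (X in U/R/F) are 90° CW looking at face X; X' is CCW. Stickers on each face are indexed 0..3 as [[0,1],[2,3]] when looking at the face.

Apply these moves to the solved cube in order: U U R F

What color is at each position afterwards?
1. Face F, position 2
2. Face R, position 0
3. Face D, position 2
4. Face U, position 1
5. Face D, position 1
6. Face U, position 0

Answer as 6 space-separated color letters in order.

After move 1 (U): U=WWWW F=RRGG R=BBRR B=OOBB L=GGOO
After move 2 (U): U=WWWW F=BBGG R=OORR B=GGBB L=RROO
After move 3 (R): R=RORO U=WBWG F=BYGY D=YBYG B=WGWB
After move 4 (F): F=GBYY U=WBOR R=WOGO D=RRYG L=RYOB
Query 1: F[2] = Y
Query 2: R[0] = W
Query 3: D[2] = Y
Query 4: U[1] = B
Query 5: D[1] = R
Query 6: U[0] = W

Answer: Y W Y B R W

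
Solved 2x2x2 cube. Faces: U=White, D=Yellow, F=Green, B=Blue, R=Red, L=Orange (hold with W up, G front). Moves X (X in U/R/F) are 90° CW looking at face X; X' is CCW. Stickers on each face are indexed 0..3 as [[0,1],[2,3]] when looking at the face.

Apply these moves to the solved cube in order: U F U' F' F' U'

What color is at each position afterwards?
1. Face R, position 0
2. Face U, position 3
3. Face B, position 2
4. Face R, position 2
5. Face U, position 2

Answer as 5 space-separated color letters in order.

After move 1 (U): U=WWWW F=RRGG R=BBRR B=OOBB L=GGOO
After move 2 (F): F=GRGR U=WWOG R=WBWR D=RBYY L=GYOY
After move 3 (U'): U=WGWO F=GYGR R=GRWR B=WBBB L=OOOY
After move 4 (F'): F=YRGG U=WGGW R=BRRR D=OYYY L=OOOW
After move 5 (F'): F=RGYG U=WGBR R=YROR D=OWYY L=OWOG
After move 6 (U'): U=GRWB F=OWYG R=RGOR B=YRBB L=WBOG
Query 1: R[0] = R
Query 2: U[3] = B
Query 3: B[2] = B
Query 4: R[2] = O
Query 5: U[2] = W

Answer: R B B O W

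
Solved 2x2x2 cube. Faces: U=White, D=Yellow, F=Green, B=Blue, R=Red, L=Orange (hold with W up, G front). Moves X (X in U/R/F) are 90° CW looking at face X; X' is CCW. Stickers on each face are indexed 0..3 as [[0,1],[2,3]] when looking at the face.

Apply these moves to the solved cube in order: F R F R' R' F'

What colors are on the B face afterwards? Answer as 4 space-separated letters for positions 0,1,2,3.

After move 1 (F): F=GGGG U=WWOO R=WRWR D=RRYY L=OYOY
After move 2 (R): R=WWRR U=WGOG F=GRGY D=RBYB B=OBWB
After move 3 (F): F=GGYR U=WGYY R=OWGR D=RWYB L=OROB
After move 4 (R'): R=WROG U=WWYO F=GGYY D=RGYR B=BBWB
After move 5 (R'): R=RGWO U=WWYB F=GWYO D=RGYY B=RBGB
After move 6 (F'): F=WOGY U=WWRW R=GGRO D=RBYY L=OBOY
Query: B face = RBGB

Answer: R B G B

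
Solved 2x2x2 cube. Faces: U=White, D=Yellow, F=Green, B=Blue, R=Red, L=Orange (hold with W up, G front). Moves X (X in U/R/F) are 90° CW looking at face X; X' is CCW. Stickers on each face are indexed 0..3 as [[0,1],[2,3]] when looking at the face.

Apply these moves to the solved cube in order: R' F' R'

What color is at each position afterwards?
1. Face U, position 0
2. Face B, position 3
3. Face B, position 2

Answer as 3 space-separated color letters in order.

Answer: W B O

Derivation:
After move 1 (R'): R=RRRR U=WBWB F=GWGW D=YGYG B=YBYB
After move 2 (F'): F=WWGG U=WBRR R=GRYR D=OOYG L=OBOW
After move 3 (R'): R=RRGY U=WYRY F=WBGR D=OWYG B=GBOB
Query 1: U[0] = W
Query 2: B[3] = B
Query 3: B[2] = O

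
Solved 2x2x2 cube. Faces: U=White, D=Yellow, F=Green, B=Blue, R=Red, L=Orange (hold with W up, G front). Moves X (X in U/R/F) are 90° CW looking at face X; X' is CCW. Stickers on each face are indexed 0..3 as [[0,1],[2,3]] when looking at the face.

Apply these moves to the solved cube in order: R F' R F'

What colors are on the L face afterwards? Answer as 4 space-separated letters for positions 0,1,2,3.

After move 1 (R): R=RRRR U=WGWG F=GYGY D=YBYB B=WBWB
After move 2 (F'): F=YYGG U=WGRR R=BRYR D=OOYB L=OGOW
After move 3 (R): R=YBRR U=WYRG F=YOGB D=OWYW B=RBGB
After move 4 (F'): F=OBYG U=WYYR R=WBOR D=GWYW L=OGOR
Query: L face = OGOR

Answer: O G O R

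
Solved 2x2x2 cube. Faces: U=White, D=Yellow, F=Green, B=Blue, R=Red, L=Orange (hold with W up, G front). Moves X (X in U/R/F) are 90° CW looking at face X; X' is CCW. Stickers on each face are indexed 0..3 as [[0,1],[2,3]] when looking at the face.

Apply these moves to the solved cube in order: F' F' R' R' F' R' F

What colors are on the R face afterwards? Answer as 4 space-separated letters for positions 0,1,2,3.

After move 1 (F'): F=GGGG U=WWRR R=YRYR D=OOYY L=OWOW
After move 2 (F'): F=GGGG U=WWYY R=OROR D=WWYY L=OROR
After move 3 (R'): R=RROO U=WBYB F=GWGY D=WGYG B=YBWB
After move 4 (R'): R=RORO U=WWYY F=GBGB D=WWYY B=GBGB
After move 5 (F'): F=BBGG U=WWRR R=WOWO D=RRYY L=OYOY
After move 6 (R'): R=OOWW U=WGRG F=BWGR D=RBYG B=YBRB
After move 7 (F): F=GBRW U=WGYY R=ROGW D=WOYG L=OROB
Query: R face = ROGW

Answer: R O G W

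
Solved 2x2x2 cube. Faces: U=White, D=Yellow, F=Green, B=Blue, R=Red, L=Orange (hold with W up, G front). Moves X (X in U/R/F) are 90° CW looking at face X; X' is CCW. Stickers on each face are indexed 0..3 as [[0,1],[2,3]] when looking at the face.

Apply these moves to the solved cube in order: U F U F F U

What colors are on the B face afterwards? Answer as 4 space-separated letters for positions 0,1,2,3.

After move 1 (U): U=WWWW F=RRGG R=BBRR B=OOBB L=GGOO
After move 2 (F): F=GRGR U=WWOG R=WBWR D=RBYY L=GYOY
After move 3 (U): U=OWGW F=WBGR R=OOWR B=GYBB L=GROY
After move 4 (F): F=GWRB U=OWYR R=GOWR D=WOYY L=GROB
After move 5 (F): F=RGBW U=OWBR R=YORR D=WGYY L=GWOO
After move 6 (U): U=BORW F=YOBW R=GYRR B=GWBB L=RGOO
Query: B face = GWBB

Answer: G W B B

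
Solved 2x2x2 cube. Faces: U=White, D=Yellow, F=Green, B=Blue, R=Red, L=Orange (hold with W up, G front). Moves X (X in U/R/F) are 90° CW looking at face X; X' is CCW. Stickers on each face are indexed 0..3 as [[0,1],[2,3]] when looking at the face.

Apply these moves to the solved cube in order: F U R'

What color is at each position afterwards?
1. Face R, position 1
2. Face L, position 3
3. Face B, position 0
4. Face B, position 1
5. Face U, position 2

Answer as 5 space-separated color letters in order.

Answer: R Y Y Y O

Derivation:
After move 1 (F): F=GGGG U=WWOO R=WRWR D=RRYY L=OYOY
After move 2 (U): U=OWOW F=WRGG R=BBWR B=OYBB L=GGOY
After move 3 (R'): R=BRBW U=OBOO F=WWGW D=RRYG B=YYRB
Query 1: R[1] = R
Query 2: L[3] = Y
Query 3: B[0] = Y
Query 4: B[1] = Y
Query 5: U[2] = O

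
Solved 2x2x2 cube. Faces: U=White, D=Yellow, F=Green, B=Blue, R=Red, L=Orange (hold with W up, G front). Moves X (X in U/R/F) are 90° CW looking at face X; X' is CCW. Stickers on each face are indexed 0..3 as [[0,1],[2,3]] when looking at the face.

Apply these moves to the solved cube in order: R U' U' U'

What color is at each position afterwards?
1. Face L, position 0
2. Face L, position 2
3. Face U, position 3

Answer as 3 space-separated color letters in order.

After move 1 (R): R=RRRR U=WGWG F=GYGY D=YBYB B=WBWB
After move 2 (U'): U=GGWW F=OOGY R=GYRR B=RRWB L=WBOO
After move 3 (U'): U=GWGW F=WBGY R=OORR B=GYWB L=RROO
After move 4 (U'): U=WWGG F=RRGY R=WBRR B=OOWB L=GYOO
Query 1: L[0] = G
Query 2: L[2] = O
Query 3: U[3] = G

Answer: G O G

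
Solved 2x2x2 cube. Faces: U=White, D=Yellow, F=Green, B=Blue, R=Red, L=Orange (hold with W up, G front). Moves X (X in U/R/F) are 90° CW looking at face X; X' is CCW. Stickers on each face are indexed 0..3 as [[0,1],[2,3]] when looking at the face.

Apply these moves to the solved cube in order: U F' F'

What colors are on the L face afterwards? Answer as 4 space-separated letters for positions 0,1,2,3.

After move 1 (U): U=WWWW F=RRGG R=BBRR B=OOBB L=GGOO
After move 2 (F'): F=RGRG U=WWBR R=YBYR D=GOYY L=GWOW
After move 3 (F'): F=GGRR U=WWYY R=OBGR D=WWYY L=GROB
Query: L face = GROB

Answer: G R O B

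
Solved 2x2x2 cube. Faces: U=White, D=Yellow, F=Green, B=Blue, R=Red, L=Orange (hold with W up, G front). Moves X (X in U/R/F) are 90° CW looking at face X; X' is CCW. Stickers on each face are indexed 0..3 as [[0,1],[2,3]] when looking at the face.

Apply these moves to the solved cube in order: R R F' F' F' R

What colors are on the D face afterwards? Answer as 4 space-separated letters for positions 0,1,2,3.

After move 1 (R): R=RRRR U=WGWG F=GYGY D=YBYB B=WBWB
After move 2 (R): R=RRRR U=WYWY F=GBGB D=YWYW B=GBGB
After move 3 (F'): F=BBGG U=WYRR R=WRYR D=OOYW L=OYOW
After move 4 (F'): F=BGBG U=WYWY R=OROR D=YWYW L=OROR
After move 5 (F'): F=GGBB U=WYOO R=WRYR D=RRYW L=OYOW
After move 6 (R): R=YWRR U=WGOB F=GRBW D=RGYG B=OBYB
Query: D face = RGYG

Answer: R G Y G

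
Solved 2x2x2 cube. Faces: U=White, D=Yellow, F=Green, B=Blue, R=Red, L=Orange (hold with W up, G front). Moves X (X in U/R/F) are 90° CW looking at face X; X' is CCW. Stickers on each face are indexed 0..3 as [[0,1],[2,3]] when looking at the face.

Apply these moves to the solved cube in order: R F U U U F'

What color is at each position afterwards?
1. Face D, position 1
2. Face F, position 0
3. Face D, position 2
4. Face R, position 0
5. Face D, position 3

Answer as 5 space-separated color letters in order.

Answer: B Y Y R B

Derivation:
After move 1 (R): R=RRRR U=WGWG F=GYGY D=YBYB B=WBWB
After move 2 (F): F=GGYY U=WGOO R=WRGR D=RRYB L=OYOB
After move 3 (U): U=OWOG F=WRYY R=WBGR B=OYWB L=GGOB
After move 4 (U): U=OOGW F=WBYY R=OYGR B=GGWB L=WROB
After move 5 (U): U=GOWO F=OYYY R=GGGR B=WRWB L=WBOB
After move 6 (F'): F=YYOY U=GOGG R=RGRR D=BBYB L=WOOW
Query 1: D[1] = B
Query 2: F[0] = Y
Query 3: D[2] = Y
Query 4: R[0] = R
Query 5: D[3] = B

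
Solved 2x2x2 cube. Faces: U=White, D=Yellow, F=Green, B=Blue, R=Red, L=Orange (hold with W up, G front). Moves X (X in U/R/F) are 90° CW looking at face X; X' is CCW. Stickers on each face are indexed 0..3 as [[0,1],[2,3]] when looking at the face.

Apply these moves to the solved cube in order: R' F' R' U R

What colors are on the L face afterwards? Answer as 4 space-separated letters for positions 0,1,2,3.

After move 1 (R'): R=RRRR U=WBWB F=GWGW D=YGYG B=YBYB
After move 2 (F'): F=WWGG U=WBRR R=GRYR D=OOYG L=OBOW
After move 3 (R'): R=RRGY U=WYRY F=WBGR D=OWYG B=GBOB
After move 4 (U): U=RWYY F=RRGR R=GBGY B=OBOB L=WBOW
After move 5 (R): R=GGYB U=RRYR F=RWGG D=OOYO B=YBWB
Query: L face = WBOW

Answer: W B O W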